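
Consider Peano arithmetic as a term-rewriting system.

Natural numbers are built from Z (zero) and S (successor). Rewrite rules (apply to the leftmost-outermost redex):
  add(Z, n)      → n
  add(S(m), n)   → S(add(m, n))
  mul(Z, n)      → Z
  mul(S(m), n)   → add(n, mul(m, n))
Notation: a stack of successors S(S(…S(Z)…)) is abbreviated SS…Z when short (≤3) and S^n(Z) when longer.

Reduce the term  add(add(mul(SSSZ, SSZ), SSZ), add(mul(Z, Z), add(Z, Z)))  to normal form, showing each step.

Answer: normal form = S^8(Z)  (in 32 steps)

Reduction:
  start: add(add(mul(SSSZ, SSZ), SSZ), add(mul(Z, Z), add(Z, Z)))
  →1  add(add(add(SSZ, mul(SSZ, SSZ)), SSZ), add(mul(Z, Z), add(Z, Z)))
  →2  add(add(S(add(SZ, mul(SSZ, SSZ))), SSZ), add(mul(Z, Z), add(Z, Z)))
  →3  add(S(add(add(SZ, mul(SSZ, SSZ)), SSZ)), add(mul(Z, Z), add(Z, Z)))
  →4  S(add(add(add(SZ, mul(SSZ, SSZ)), SSZ), add(mul(Z, Z), add(Z, Z))))
  →5  S(add(add(S(add(Z, mul(SSZ, SSZ))), SSZ), add(mul(Z, Z), add(Z, Z))))
  →6  S(add(S(add(add(Z, mul(SSZ, SSZ)), SSZ)), add(mul(Z, Z), add(Z, Z))))
  →7  S(S(add(add(add(Z, mul(SSZ, SSZ)), SSZ), add(mul(Z, Z), add(Z, Z)))))
  →8  S(S(add(add(mul(SSZ, SSZ), SSZ), add(mul(Z, Z), add(Z, Z)))))
  →9  S(S(add(add(add(SSZ, mul(SZ, SSZ)), SSZ), add(mul(Z, Z), add(Z, Z)))))
  →10  S(S(add(add(S(add(SZ, mul(SZ, SSZ))), SSZ), add(mul(Z, Z), add(Z, Z)))))
  →11  S(S(add(S(add(add(SZ, mul(SZ, SSZ)), SSZ)), add(mul(Z, Z), add(Z, Z)))))
  →12  S(S(S(add(add(add(SZ, mul(SZ, SSZ)), SSZ), add(mul(Z, Z), add(Z, Z))))))
  →13  S(S(S(add(add(S(add(Z, mul(SZ, SSZ))), SSZ), add(mul(Z, Z), add(Z, Z))))))
  →14  S(S(S(add(S(add(add(Z, mul(SZ, SSZ)), SSZ)), add(mul(Z, Z), add(Z, Z))))))
  →15  S(S(S(S(add(add(add(Z, mul(SZ, SSZ)), SSZ), add(mul(Z, Z), add(Z, Z)))))))
  →16  S(S(S(S(add(add(mul(SZ, SSZ), SSZ), add(mul(Z, Z), add(Z, Z)))))))
  →17  S(S(S(S(add(add(add(SSZ, mul(Z, SSZ)), SSZ), add(mul(Z, Z), add(Z, Z)))))))
  →18  S(S(S(S(add(add(S(add(SZ, mul(Z, SSZ))), SSZ), add(mul(Z, Z), add(Z, Z)))))))
  →19  S(S(S(S(add(S(add(add(SZ, mul(Z, SSZ)), SSZ)), add(mul(Z, Z), add(Z, Z)))))))
  →20  S(S(S(S(S(add(add(add(SZ, mul(Z, SSZ)), SSZ), add(mul(Z, Z), add(Z, Z))))))))
  →21  S(S(S(S(S(add(add(S(add(Z, mul(Z, SSZ))), SSZ), add(mul(Z, Z), add(Z, Z))))))))
  →22  S(S(S(S(S(add(S(add(add(Z, mul(Z, SSZ)), SSZ)), add(mul(Z, Z), add(Z, Z))))))))
  →23  S(S(S(S(S(S(add(add(add(Z, mul(Z, SSZ)), SSZ), add(mul(Z, Z), add(Z, Z)))))))))
  →24  S(S(S(S(S(S(add(add(mul(Z, SSZ), SSZ), add(mul(Z, Z), add(Z, Z)))))))))
  →25  S(S(S(S(S(S(add(add(Z, SSZ), add(mul(Z, Z), add(Z, Z)))))))))
  →26  S(S(S(S(S(S(add(SSZ, add(mul(Z, Z), add(Z, Z)))))))))
  →27  S(S(S(S(S(S(S(add(SZ, add(mul(Z, Z), add(Z, Z))))))))))
  →28  S(S(S(S(S(S(S(S(add(Z, add(mul(Z, Z), add(Z, Z)))))))))))
  →29  S(S(S(S(S(S(S(S(add(mul(Z, Z), add(Z, Z))))))))))
  →30  S(S(S(S(S(S(S(S(add(Z, add(Z, Z))))))))))
  →31  S(S(S(S(S(S(S(S(add(Z, Z)))))))))
  →32  S^8(Z)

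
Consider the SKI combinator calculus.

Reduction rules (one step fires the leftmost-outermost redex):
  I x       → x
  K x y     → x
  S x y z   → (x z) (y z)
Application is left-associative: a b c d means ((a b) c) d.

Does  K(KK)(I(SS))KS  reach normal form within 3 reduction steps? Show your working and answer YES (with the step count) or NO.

  start: K(KK)(I(SS))KS
  [1] KKKS
  [2] KS

Answer: YES — reaches normal form KS in 2 ≤ 3 steps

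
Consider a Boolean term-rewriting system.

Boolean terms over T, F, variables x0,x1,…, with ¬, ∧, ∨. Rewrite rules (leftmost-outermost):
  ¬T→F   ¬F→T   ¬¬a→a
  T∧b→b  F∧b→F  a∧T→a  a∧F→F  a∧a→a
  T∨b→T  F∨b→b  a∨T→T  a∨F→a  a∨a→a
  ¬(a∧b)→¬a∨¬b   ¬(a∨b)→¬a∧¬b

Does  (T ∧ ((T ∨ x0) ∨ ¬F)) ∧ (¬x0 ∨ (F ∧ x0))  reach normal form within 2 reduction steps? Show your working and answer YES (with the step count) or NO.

Answer: NO — after 2 steps the term is (T ∨ ¬F) ∧ (¬x0 ∨ (F ∧ x0)), not yet normal

Reduction:
  start: (T ∧ ((T ∨ x0) ∨ ¬F)) ∧ (¬x0 ∨ (F ∧ x0))
  [1] ((T ∨ x0) ∨ ¬F) ∧ (¬x0 ∨ (F ∧ x0))
  [2] (T ∨ ¬F) ∧ (¬x0 ∨ (F ∧ x0))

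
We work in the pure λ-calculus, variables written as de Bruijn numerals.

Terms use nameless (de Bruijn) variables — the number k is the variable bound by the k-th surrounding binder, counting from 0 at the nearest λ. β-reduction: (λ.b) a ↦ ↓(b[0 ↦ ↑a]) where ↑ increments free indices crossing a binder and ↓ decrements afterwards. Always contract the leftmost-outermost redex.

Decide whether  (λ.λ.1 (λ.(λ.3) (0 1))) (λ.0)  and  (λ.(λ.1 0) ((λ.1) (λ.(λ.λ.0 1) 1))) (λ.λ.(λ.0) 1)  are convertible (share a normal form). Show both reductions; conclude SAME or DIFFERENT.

Term A:
  start: (λ.λ.1 (λ.(λ.3) (0 1))) (λ.0)
  →1  λ.(λ.0) (λ.(λ.λ.0) (0 1))
  →2  λ.λ.(λ.λ.0) (0 1)
  →3  λ.λ.λ.0

Term B:
  start: (λ.(λ.1 0) ((λ.1) (λ.(λ.λ.0 1) 1))) (λ.λ.(λ.0) 1)
  →1  (λ.(λ.λ.(λ.0) 1) 0) ((λ.λ.λ.(λ.0) 1) (λ.(λ.λ.0 1) (λ.λ.(λ.0) 1)))
  →2  (λ.λ.(λ.0) 1) ((λ.λ.λ.(λ.0) 1) (λ.(λ.λ.0 1) (λ.λ.(λ.0) 1)))
  →3  λ.(λ.0) ((λ.λ.λ.(λ.0) 1) (λ.(λ.λ.0 1) (λ.λ.(λ.0) 1)))
  →4  λ.(λ.λ.λ.(λ.0) 1) (λ.(λ.λ.0 1) (λ.λ.(λ.0) 1))
  →5  λ.λ.λ.(λ.0) 1
  →6  λ.λ.λ.1

Answer: DIFFERENT — A ⇓ λ.λ.λ.0, B ⇓ λ.λ.λ.1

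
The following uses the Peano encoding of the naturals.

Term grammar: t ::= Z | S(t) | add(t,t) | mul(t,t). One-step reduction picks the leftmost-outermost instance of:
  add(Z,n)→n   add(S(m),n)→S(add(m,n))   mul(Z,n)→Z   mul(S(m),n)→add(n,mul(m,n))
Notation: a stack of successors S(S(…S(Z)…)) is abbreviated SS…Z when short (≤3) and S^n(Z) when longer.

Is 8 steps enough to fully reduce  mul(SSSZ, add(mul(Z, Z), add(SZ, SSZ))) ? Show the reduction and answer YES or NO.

  start: mul(SSSZ, add(mul(Z, Z), add(SZ, SSZ)))
  [1] add(add(mul(Z, Z), add(SZ, SSZ)), mul(SSZ, add(mul(Z, Z), add(SZ, SSZ))))
  [2] add(add(Z, add(SZ, SSZ)), mul(SSZ, add(mul(Z, Z), add(SZ, SSZ))))
  [3] add(add(SZ, SSZ), mul(SSZ, add(mul(Z, Z), add(SZ, SSZ))))
  [4] add(S(add(Z, SSZ)), mul(SSZ, add(mul(Z, Z), add(SZ, SSZ))))
  [5] S(add(add(Z, SSZ), mul(SSZ, add(mul(Z, Z), add(SZ, SSZ)))))
  [6] S(add(SSZ, mul(SSZ, add(mul(Z, Z), add(SZ, SSZ)))))
  [7] S(S(add(SZ, mul(SSZ, add(mul(Z, Z), add(SZ, SSZ))))))
  [8] S(S(S(add(Z, mul(SSZ, add(mul(Z, Z), add(SZ, SSZ)))))))

Answer: NO — after 8 steps the term is S(S(S(add(Z, mul(SSZ, add(mul(Z, Z), add(SZ, SSZ))))))), not yet normal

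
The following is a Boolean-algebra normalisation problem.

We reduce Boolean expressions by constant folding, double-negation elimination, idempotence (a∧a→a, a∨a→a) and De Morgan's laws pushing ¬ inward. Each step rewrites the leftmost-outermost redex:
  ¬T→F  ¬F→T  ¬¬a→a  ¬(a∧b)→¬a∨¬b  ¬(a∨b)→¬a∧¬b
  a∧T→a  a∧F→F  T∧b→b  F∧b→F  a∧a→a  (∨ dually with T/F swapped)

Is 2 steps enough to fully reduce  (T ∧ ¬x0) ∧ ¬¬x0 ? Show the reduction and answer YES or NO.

  start: (T ∧ ¬x0) ∧ ¬¬x0
  [1] ¬x0 ∧ ¬¬x0
  [2] ¬x0 ∧ x0

Answer: YES — reaches normal form ¬x0 ∧ x0 in 2 ≤ 2 steps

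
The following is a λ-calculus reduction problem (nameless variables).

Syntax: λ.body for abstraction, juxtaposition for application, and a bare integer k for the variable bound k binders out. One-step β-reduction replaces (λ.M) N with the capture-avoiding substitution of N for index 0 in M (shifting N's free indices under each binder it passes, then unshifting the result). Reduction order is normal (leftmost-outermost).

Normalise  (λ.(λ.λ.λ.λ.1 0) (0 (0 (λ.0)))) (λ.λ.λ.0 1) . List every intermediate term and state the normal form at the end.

Answer: normal form = λ.λ.λ.1 0  (in 2 steps)

Derivation:
  start: (λ.(λ.λ.λ.λ.1 0) (0 (0 (λ.0)))) (λ.λ.λ.0 1)
  [1] (λ.λ.λ.λ.1 0) ((λ.λ.λ.0 1) ((λ.λ.λ.0 1) (λ.0)))
  [2] λ.λ.λ.1 0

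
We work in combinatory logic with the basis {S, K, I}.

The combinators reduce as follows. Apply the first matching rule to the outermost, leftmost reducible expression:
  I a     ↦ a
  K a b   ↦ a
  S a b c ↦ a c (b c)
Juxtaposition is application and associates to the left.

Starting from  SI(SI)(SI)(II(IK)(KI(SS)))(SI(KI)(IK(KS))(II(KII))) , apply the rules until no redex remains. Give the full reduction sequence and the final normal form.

Answer: normal form = S  (in 15 steps)

Working:
  start: SI(SI)(SI)(II(IK)(KI(SS)))(SI(KI)(IK(KS))(II(KII)))
  step 1: I(SI)(SI(SI))(II(IK)(KI(SS)))(SI(KI)(IK(KS))(II(KII)))
  step 2: SI(SI(SI))(II(IK)(KI(SS)))(SI(KI)(IK(KS))(II(KII)))
  step 3: I(II(IK)(KI(SS)))(SI(SI)(II(IK)(KI(SS))))(SI(KI)(IK(KS))(II(KII)))
  step 4: II(IK)(KI(SS))(SI(SI)(II(IK)(KI(SS))))(SI(KI)(IK(KS))(II(KII)))
  step 5: I(IK)(KI(SS))(SI(SI)(II(IK)(KI(SS))))(SI(KI)(IK(KS))(II(KII)))
  step 6: IK(KI(SS))(SI(SI)(II(IK)(KI(SS))))(SI(KI)(IK(KS))(II(KII)))
  step 7: K(KI(SS))(SI(SI)(II(IK)(KI(SS))))(SI(KI)(IK(KS))(II(KII)))
  step 8: KI(SS)(SI(KI)(IK(KS))(II(KII)))
  step 9: I(SI(KI)(IK(KS))(II(KII)))
  step 10: SI(KI)(IK(KS))(II(KII))
  step 11: I(IK(KS))(KI(IK(KS)))(II(KII))
  step 12: IK(KS)(KI(IK(KS)))(II(KII))
  step 13: K(KS)(KI(IK(KS)))(II(KII))
  step 14: KS(II(KII))
  step 15: S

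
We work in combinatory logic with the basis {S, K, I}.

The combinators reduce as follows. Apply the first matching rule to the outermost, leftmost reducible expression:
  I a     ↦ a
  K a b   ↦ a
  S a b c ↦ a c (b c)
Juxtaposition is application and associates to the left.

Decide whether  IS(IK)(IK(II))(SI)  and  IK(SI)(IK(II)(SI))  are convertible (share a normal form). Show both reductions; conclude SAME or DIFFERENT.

Answer: SAME — A ⇓ SI, B ⇓ SI

Working:
Term A:
  start: IS(IK)(IK(II))(SI)
  →1  S(IK)(IK(II))(SI)
  →2  IK(SI)(IK(II)(SI))
  →3  K(SI)(IK(II)(SI))
  →4  SI

Term B:
  start: IK(SI)(IK(II)(SI))
  →1  K(SI)(IK(II)(SI))
  →2  SI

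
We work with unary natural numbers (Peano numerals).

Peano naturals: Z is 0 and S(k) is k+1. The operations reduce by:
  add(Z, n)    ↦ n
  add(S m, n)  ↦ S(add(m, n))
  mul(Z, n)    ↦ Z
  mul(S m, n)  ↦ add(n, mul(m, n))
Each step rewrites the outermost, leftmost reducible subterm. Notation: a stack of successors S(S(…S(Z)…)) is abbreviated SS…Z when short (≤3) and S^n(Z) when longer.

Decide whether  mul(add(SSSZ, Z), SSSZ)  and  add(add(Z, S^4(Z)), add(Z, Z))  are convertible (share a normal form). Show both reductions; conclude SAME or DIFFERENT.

Answer: DIFFERENT — A ⇓ S^9(Z), B ⇓ S^4(Z)

Reduction:
Term A:
  start: mul(add(SSSZ, Z), SSSZ)
  [1] mul(S(add(SSZ, Z)), SSSZ)
  [2] add(SSSZ, mul(add(SSZ, Z), SSSZ))
  [3] S(add(SSZ, mul(add(SSZ, Z), SSSZ)))
  [4] S(S(add(SZ, mul(add(SSZ, Z), SSSZ))))
  [5] S(S(S(add(Z, mul(add(SSZ, Z), SSSZ)))))
  [6] S(S(S(mul(add(SSZ, Z), SSSZ))))
  [7] S(S(S(mul(S(add(SZ, Z)), SSSZ))))
  [8] S(S(S(add(SSSZ, mul(add(SZ, Z), SSSZ)))))
  [9] S(S(S(S(add(SSZ, mul(add(SZ, Z), SSSZ))))))
  [10] S(S(S(S(S(add(SZ, mul(add(SZ, Z), SSSZ)))))))
  [11] S(S(S(S(S(S(add(Z, mul(add(SZ, Z), SSSZ))))))))
  [12] S(S(S(S(S(S(mul(add(SZ, Z), SSSZ)))))))
  [13] S(S(S(S(S(S(mul(S(add(Z, Z)), SSSZ)))))))
  [14] S(S(S(S(S(S(add(SSSZ, mul(add(Z, Z), SSSZ))))))))
  [15] S(S(S(S(S(S(S(add(SSZ, mul(add(Z, Z), SSSZ)))))))))
  [16] S(S(S(S(S(S(S(S(add(SZ, mul(add(Z, Z), SSSZ))))))))))
  [17] S(S(S(S(S(S(S(S(S(add(Z, mul(add(Z, Z), SSSZ)))))))))))
  [18] S(S(S(S(S(S(S(S(S(mul(add(Z, Z), SSSZ))))))))))
  [19] S(S(S(S(S(S(S(S(S(mul(Z, SSSZ))))))))))
  [20] S^9(Z)

Term B:
  start: add(add(Z, S^4(Z)), add(Z, Z))
  [1] add(S^4(Z), add(Z, Z))
  [2] S(add(SSSZ, add(Z, Z)))
  [3] S(S(add(SSZ, add(Z, Z))))
  [4] S(S(S(add(SZ, add(Z, Z)))))
  [5] S(S(S(S(add(Z, add(Z, Z))))))
  [6] S(S(S(S(add(Z, Z)))))
  [7] S^4(Z)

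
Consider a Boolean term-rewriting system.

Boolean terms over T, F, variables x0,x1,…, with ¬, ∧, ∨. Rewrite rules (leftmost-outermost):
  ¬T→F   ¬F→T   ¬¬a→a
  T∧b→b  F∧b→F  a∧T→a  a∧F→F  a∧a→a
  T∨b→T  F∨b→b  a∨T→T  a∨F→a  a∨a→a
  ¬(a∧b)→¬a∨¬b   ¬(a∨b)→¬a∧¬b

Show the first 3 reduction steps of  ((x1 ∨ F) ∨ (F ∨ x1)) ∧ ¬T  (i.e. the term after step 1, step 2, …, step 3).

Answer: after 3 steps: x1 ∧ ¬T

Reduction:
  start: ((x1 ∨ F) ∨ (F ∨ x1)) ∧ ¬T
  step 1: (x1 ∨ (F ∨ x1)) ∧ ¬T
  step 2: (x1 ∨ x1) ∧ ¬T
  step 3: x1 ∧ ¬T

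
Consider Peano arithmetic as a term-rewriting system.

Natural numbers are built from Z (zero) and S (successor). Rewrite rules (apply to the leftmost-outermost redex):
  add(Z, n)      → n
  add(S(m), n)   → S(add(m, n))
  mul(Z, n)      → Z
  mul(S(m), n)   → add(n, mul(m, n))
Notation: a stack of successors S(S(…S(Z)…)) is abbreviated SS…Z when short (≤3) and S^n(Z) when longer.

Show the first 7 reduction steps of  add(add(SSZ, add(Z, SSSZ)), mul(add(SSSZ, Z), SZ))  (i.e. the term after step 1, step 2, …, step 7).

  start: add(add(SSZ, add(Z, SSSZ)), mul(add(SSSZ, Z), SZ))
  →1  add(S(add(SZ, add(Z, SSSZ))), mul(add(SSSZ, Z), SZ))
  →2  S(add(add(SZ, add(Z, SSSZ)), mul(add(SSSZ, Z), SZ)))
  →3  S(add(S(add(Z, add(Z, SSSZ))), mul(add(SSSZ, Z), SZ)))
  →4  S(S(add(add(Z, add(Z, SSSZ)), mul(add(SSSZ, Z), SZ))))
  →5  S(S(add(add(Z, SSSZ), mul(add(SSSZ, Z), SZ))))
  →6  S(S(add(SSSZ, mul(add(SSSZ, Z), SZ))))
  →7  S(S(S(add(SSZ, mul(add(SSSZ, Z), SZ)))))

Answer: after 7 steps: S(S(S(add(SSZ, mul(add(SSSZ, Z), SZ)))))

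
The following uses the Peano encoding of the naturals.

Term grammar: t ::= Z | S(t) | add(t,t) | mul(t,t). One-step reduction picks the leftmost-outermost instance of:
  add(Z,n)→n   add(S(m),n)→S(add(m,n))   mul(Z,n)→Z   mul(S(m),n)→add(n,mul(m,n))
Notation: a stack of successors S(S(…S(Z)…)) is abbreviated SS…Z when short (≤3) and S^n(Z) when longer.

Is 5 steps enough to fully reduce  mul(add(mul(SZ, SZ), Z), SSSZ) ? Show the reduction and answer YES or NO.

  start: mul(add(mul(SZ, SZ), Z), SSSZ)
  →1  mul(add(add(SZ, mul(Z, SZ)), Z), SSSZ)
  →2  mul(add(S(add(Z, mul(Z, SZ))), Z), SSSZ)
  →3  mul(S(add(add(Z, mul(Z, SZ)), Z)), SSSZ)
  →4  add(SSSZ, mul(add(add(Z, mul(Z, SZ)), Z), SSSZ))
  →5  S(add(SSZ, mul(add(add(Z, mul(Z, SZ)), Z), SSSZ)))

Answer: NO — after 5 steps the term is S(add(SSZ, mul(add(add(Z, mul(Z, SZ)), Z), SSSZ))), not yet normal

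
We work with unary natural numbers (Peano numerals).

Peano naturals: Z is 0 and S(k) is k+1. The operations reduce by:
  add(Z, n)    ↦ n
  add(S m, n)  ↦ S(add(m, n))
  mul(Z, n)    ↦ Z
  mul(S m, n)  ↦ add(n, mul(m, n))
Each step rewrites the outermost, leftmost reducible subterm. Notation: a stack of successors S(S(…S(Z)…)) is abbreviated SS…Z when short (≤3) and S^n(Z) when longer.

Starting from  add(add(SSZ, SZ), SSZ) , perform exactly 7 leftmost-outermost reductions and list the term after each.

  start: add(add(SSZ, SZ), SSZ)
  [1] add(S(add(SZ, SZ)), SSZ)
  [2] S(add(add(SZ, SZ), SSZ))
  [3] S(add(S(add(Z, SZ)), SSZ))
  [4] S(S(add(add(Z, SZ), SSZ)))
  [5] S(S(add(SZ, SSZ)))
  [6] S(S(S(add(Z, SSZ))))
  [7] S^5(Z)

Answer: after 7 steps: S^5(Z)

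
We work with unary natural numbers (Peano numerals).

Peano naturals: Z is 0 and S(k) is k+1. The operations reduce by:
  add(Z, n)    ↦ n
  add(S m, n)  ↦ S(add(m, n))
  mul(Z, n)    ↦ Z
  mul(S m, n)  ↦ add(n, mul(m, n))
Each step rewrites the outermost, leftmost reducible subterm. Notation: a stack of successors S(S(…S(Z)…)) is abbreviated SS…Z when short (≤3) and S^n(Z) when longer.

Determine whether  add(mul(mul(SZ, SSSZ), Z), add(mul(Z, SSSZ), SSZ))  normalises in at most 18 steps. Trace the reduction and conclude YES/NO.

Answer: YES — reaches normal form SSZ in 16 ≤ 18 steps

Reduction:
  start: add(mul(mul(SZ, SSSZ), Z), add(mul(Z, SSSZ), SSZ))
  [1] add(mul(add(SSSZ, mul(Z, SSSZ)), Z), add(mul(Z, SSSZ), SSZ))
  [2] add(mul(S(add(SSZ, mul(Z, SSSZ))), Z), add(mul(Z, SSSZ), SSZ))
  [3] add(add(Z, mul(add(SSZ, mul(Z, SSSZ)), Z)), add(mul(Z, SSSZ), SSZ))
  [4] add(mul(add(SSZ, mul(Z, SSSZ)), Z), add(mul(Z, SSSZ), SSZ))
  [5] add(mul(S(add(SZ, mul(Z, SSSZ))), Z), add(mul(Z, SSSZ), SSZ))
  [6] add(add(Z, mul(add(SZ, mul(Z, SSSZ)), Z)), add(mul(Z, SSSZ), SSZ))
  [7] add(mul(add(SZ, mul(Z, SSSZ)), Z), add(mul(Z, SSSZ), SSZ))
  [8] add(mul(S(add(Z, mul(Z, SSSZ))), Z), add(mul(Z, SSSZ), SSZ))
  [9] add(add(Z, mul(add(Z, mul(Z, SSSZ)), Z)), add(mul(Z, SSSZ), SSZ))
  [10] add(mul(add(Z, mul(Z, SSSZ)), Z), add(mul(Z, SSSZ), SSZ))
  [11] add(mul(mul(Z, SSSZ), Z), add(mul(Z, SSSZ), SSZ))
  [12] add(mul(Z, Z), add(mul(Z, SSSZ), SSZ))
  [13] add(Z, add(mul(Z, SSSZ), SSZ))
  [14] add(mul(Z, SSSZ), SSZ)
  [15] add(Z, SSZ)
  [16] SSZ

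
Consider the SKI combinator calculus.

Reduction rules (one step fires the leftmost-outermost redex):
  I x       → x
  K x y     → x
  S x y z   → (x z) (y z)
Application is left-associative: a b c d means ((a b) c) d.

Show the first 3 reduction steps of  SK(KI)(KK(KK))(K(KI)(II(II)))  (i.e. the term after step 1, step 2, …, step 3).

  start: SK(KI)(KK(KK))(K(KI)(II(II)))
  [1] K(KK(KK))(KI(KK(KK)))(K(KI)(II(II)))
  [2] KK(KK)(K(KI)(II(II)))
  [3] K(K(KI)(II(II)))

Answer: after 3 steps: K(K(KI)(II(II)))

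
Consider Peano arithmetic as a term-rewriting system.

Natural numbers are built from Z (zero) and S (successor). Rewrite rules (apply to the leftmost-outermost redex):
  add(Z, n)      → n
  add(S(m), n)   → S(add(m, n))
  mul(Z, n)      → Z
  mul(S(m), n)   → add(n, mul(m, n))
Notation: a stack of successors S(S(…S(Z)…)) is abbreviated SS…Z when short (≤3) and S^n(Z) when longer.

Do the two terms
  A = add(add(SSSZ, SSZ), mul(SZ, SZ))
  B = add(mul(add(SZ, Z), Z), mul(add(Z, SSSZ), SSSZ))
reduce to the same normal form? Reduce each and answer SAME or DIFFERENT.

Answer: DIFFERENT — A ⇓ S^6(Z), B ⇓ S^9(Z)

Derivation:
Term A:
  start: add(add(SSSZ, SSZ), mul(SZ, SZ))
  →1  add(S(add(SSZ, SSZ)), mul(SZ, SZ))
  →2  S(add(add(SSZ, SSZ), mul(SZ, SZ)))
  →3  S(add(S(add(SZ, SSZ)), mul(SZ, SZ)))
  →4  S(S(add(add(SZ, SSZ), mul(SZ, SZ))))
  →5  S(S(add(S(add(Z, SSZ)), mul(SZ, SZ))))
  →6  S(S(S(add(add(Z, SSZ), mul(SZ, SZ)))))
  →7  S(S(S(add(SSZ, mul(SZ, SZ)))))
  →8  S(S(S(S(add(SZ, mul(SZ, SZ))))))
  →9  S(S(S(S(S(add(Z, mul(SZ, SZ)))))))
  →10  S(S(S(S(S(mul(SZ, SZ))))))
  →11  S(S(S(S(S(add(SZ, mul(Z, SZ)))))))
  →12  S(S(S(S(S(S(add(Z, mul(Z, SZ))))))))
  →13  S(S(S(S(S(S(mul(Z, SZ)))))))
  →14  S^6(Z)

Term B:
  start: add(mul(add(SZ, Z), Z), mul(add(Z, SSSZ), SSSZ))
  →1  add(mul(S(add(Z, Z)), Z), mul(add(Z, SSSZ), SSSZ))
  →2  add(add(Z, mul(add(Z, Z), Z)), mul(add(Z, SSSZ), SSSZ))
  →3  add(mul(add(Z, Z), Z), mul(add(Z, SSSZ), SSSZ))
  →4  add(mul(Z, Z), mul(add(Z, SSSZ), SSSZ))
  →5  add(Z, mul(add(Z, SSSZ), SSSZ))
  →6  mul(add(Z, SSSZ), SSSZ)
  →7  mul(SSSZ, SSSZ)
  →8  add(SSSZ, mul(SSZ, SSSZ))
  →9  S(add(SSZ, mul(SSZ, SSSZ)))
  →10  S(S(add(SZ, mul(SSZ, SSSZ))))
  →11  S(S(S(add(Z, mul(SSZ, SSSZ)))))
  →12  S(S(S(mul(SSZ, SSSZ))))
  →13  S(S(S(add(SSSZ, mul(SZ, SSSZ)))))
  →14  S(S(S(S(add(SSZ, mul(SZ, SSSZ))))))
  →15  S(S(S(S(S(add(SZ, mul(SZ, SSSZ)))))))
  →16  S(S(S(S(S(S(add(Z, mul(SZ, SSSZ))))))))
  →17  S(S(S(S(S(S(mul(SZ, SSSZ)))))))
  →18  S(S(S(S(S(S(add(SSSZ, mul(Z, SSSZ))))))))
  →19  S(S(S(S(S(S(S(add(SSZ, mul(Z, SSSZ)))))))))
  →20  S(S(S(S(S(S(S(S(add(SZ, mul(Z, SSSZ))))))))))
  →21  S(S(S(S(S(S(S(S(S(add(Z, mul(Z, SSSZ)))))))))))
  →22  S(S(S(S(S(S(S(S(S(mul(Z, SSSZ))))))))))
  →23  S^9(Z)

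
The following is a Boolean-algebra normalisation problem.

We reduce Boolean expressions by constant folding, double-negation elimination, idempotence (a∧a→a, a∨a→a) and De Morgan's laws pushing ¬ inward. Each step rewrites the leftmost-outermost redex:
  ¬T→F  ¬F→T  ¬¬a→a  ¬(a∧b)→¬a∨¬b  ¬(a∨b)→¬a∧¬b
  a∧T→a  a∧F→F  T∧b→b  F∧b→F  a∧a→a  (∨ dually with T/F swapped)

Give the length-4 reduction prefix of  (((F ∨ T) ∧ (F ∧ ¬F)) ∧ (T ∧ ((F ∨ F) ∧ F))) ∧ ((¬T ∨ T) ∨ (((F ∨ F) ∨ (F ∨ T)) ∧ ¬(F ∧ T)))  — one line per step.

Answer: after 4 steps: F ∧ ((¬T ∨ T) ∨ (((F ∨ F) ∨ (F ∨ T)) ∧ ¬(F ∧ T)))

Working:
  start: (((F ∨ T) ∧ (F ∧ ¬F)) ∧ (T ∧ ((F ∨ F) ∧ F))) ∧ ((¬T ∨ T) ∨ (((F ∨ F) ∨ (F ∨ T)) ∧ ¬(F ∧ T)))
  →1  ((T ∧ (F ∧ ¬F)) ∧ (T ∧ ((F ∨ F) ∧ F))) ∧ ((¬T ∨ T) ∨ (((F ∨ F) ∨ (F ∨ T)) ∧ ¬(F ∧ T)))
  →2  ((F ∧ ¬F) ∧ (T ∧ ((F ∨ F) ∧ F))) ∧ ((¬T ∨ T) ∨ (((F ∨ F) ∨ (F ∨ T)) ∧ ¬(F ∧ T)))
  →3  (F ∧ (T ∧ ((F ∨ F) ∧ F))) ∧ ((¬T ∨ T) ∨ (((F ∨ F) ∨ (F ∨ T)) ∧ ¬(F ∧ T)))
  →4  F ∧ ((¬T ∨ T) ∨ (((F ∨ F) ∨ (F ∨ T)) ∧ ¬(F ∧ T)))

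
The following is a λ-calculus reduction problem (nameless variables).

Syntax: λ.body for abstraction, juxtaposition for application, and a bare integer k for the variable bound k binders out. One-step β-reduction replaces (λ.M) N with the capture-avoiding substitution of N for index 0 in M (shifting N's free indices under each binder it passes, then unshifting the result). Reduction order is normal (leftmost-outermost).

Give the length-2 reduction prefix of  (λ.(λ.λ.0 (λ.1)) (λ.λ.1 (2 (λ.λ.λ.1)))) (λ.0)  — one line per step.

Answer: after 2 steps: λ.0 (λ.1)

Derivation:
  start: (λ.(λ.λ.0 (λ.1)) (λ.λ.1 (2 (λ.λ.λ.1)))) (λ.0)
  →1  (λ.λ.0 (λ.1)) (λ.λ.1 ((λ.0) (λ.λ.λ.1)))
  →2  λ.0 (λ.1)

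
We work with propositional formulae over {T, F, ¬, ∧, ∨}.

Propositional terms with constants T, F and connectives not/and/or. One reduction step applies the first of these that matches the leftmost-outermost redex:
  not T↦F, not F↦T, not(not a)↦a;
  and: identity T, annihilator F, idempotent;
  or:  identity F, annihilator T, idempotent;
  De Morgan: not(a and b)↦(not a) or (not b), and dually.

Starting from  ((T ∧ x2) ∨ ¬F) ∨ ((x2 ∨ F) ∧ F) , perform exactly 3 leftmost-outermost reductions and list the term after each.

  start: ((T ∧ x2) ∨ ¬F) ∨ ((x2 ∨ F) ∧ F)
  step 1: (x2 ∨ ¬F) ∨ ((x2 ∨ F) ∧ F)
  step 2: (x2 ∨ T) ∨ ((x2 ∨ F) ∧ F)
  step 3: T ∨ ((x2 ∨ F) ∧ F)

Answer: after 3 steps: T ∨ ((x2 ∨ F) ∧ F)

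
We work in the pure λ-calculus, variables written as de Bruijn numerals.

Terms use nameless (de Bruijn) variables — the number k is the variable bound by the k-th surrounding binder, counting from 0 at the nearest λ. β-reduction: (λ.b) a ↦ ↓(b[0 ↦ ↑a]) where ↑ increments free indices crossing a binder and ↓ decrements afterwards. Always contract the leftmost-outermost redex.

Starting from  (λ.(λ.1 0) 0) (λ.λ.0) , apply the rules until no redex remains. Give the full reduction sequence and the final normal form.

  start: (λ.(λ.1 0) 0) (λ.λ.0)
  [1] (λ.(λ.λ.0) 0) (λ.λ.0)
  [2] (λ.λ.0) (λ.λ.0)
  [3] λ.0

Answer: normal form = λ.0  (in 3 steps)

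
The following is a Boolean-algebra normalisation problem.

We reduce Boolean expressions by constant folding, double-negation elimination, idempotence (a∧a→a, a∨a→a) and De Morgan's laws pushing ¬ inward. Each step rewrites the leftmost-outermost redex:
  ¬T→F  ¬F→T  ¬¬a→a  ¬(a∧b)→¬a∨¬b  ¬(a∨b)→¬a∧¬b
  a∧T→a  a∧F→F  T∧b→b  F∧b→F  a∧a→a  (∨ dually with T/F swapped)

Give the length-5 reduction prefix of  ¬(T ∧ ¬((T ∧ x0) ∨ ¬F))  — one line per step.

Answer: after 5 steps: x0 ∨ ¬F

Working:
  start: ¬(T ∧ ¬((T ∧ x0) ∨ ¬F))
  [1] ¬T ∨ ¬¬((T ∧ x0) ∨ ¬F)
  [2] F ∨ ¬¬((T ∧ x0) ∨ ¬F)
  [3] ¬¬((T ∧ x0) ∨ ¬F)
  [4] (T ∧ x0) ∨ ¬F
  [5] x0 ∨ ¬F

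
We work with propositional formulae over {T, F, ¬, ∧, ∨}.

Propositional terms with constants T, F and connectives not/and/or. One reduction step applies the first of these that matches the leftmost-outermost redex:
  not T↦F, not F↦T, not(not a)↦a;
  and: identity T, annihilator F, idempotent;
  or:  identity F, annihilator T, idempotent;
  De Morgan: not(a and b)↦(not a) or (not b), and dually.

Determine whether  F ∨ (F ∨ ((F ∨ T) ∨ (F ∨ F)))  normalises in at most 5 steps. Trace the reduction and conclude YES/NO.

  start: F ∨ (F ∨ ((F ∨ T) ∨ (F ∨ F)))
  [1] F ∨ ((F ∨ T) ∨ (F ∨ F))
  [2] (F ∨ T) ∨ (F ∨ F)
  [3] T ∨ (F ∨ F)
  [4] T

Answer: YES — reaches normal form T in 4 ≤ 5 steps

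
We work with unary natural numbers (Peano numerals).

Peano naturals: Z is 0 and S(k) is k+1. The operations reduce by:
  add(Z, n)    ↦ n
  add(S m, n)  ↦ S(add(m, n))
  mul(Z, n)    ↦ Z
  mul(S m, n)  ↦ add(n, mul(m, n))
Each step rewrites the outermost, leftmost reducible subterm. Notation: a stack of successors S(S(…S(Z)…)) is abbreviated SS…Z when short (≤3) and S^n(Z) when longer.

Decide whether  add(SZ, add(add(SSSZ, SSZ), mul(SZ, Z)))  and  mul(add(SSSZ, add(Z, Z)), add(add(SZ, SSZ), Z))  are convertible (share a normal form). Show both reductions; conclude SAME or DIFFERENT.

Term A:
  start: add(SZ, add(add(SSSZ, SSZ), mul(SZ, Z)))
  →1  S(add(Z, add(add(SSSZ, SSZ), mul(SZ, Z))))
  →2  S(add(add(SSSZ, SSZ), mul(SZ, Z)))
  →3  S(add(S(add(SSZ, SSZ)), mul(SZ, Z)))
  →4  S(S(add(add(SSZ, SSZ), mul(SZ, Z))))
  →5  S(S(add(S(add(SZ, SSZ)), mul(SZ, Z))))
  →6  S(S(S(add(add(SZ, SSZ), mul(SZ, Z)))))
  →7  S(S(S(add(S(add(Z, SSZ)), mul(SZ, Z)))))
  →8  S(S(S(S(add(add(Z, SSZ), mul(SZ, Z))))))
  →9  S(S(S(S(add(SSZ, mul(SZ, Z))))))
  →10  S(S(S(S(S(add(SZ, mul(SZ, Z)))))))
  →11  S(S(S(S(S(S(add(Z, mul(SZ, Z))))))))
  →12  S(S(S(S(S(S(mul(SZ, Z)))))))
  →13  S(S(S(S(S(S(add(Z, mul(Z, Z))))))))
  →14  S(S(S(S(S(S(mul(Z, Z)))))))
  →15  S^6(Z)

Term B:
  start: mul(add(SSSZ, add(Z, Z)), add(add(SZ, SSZ), Z))
  →1  mul(S(add(SSZ, add(Z, Z))), add(add(SZ, SSZ), Z))
  →2  add(add(add(SZ, SSZ), Z), mul(add(SSZ, add(Z, Z)), add(add(SZ, SSZ), Z)))
  →3  add(add(S(add(Z, SSZ)), Z), mul(add(SSZ, add(Z, Z)), add(add(SZ, SSZ), Z)))
  →4  add(S(add(add(Z, SSZ), Z)), mul(add(SSZ, add(Z, Z)), add(add(SZ, SSZ), Z)))
  →5  S(add(add(add(Z, SSZ), Z), mul(add(SSZ, add(Z, Z)), add(add(SZ, SSZ), Z))))
  →6  S(add(add(SSZ, Z), mul(add(SSZ, add(Z, Z)), add(add(SZ, SSZ), Z))))
  →7  S(add(S(add(SZ, Z)), mul(add(SSZ, add(Z, Z)), add(add(SZ, SSZ), Z))))
  →8  S(S(add(add(SZ, Z), mul(add(SSZ, add(Z, Z)), add(add(SZ, SSZ), Z)))))
  →9  S(S(add(S(add(Z, Z)), mul(add(SSZ, add(Z, Z)), add(add(SZ, SSZ), Z)))))
  →10  S(S(S(add(add(Z, Z), mul(add(SSZ, add(Z, Z)), add(add(SZ, SSZ), Z))))))
  →11  S(S(S(add(Z, mul(add(SSZ, add(Z, Z)), add(add(SZ, SSZ), Z))))))
  →12  S(S(S(mul(add(SSZ, add(Z, Z)), add(add(SZ, SSZ), Z)))))
  →13  S(S(S(mul(S(add(SZ, add(Z, Z))), add(add(SZ, SSZ), Z)))))
  →14  S(S(S(add(add(add(SZ, SSZ), Z), mul(add(SZ, add(Z, Z)), add(add(SZ, SSZ), Z))))))
  →15  S(S(S(add(add(S(add(Z, SSZ)), Z), mul(add(SZ, add(Z, Z)), add(add(SZ, SSZ), Z))))))
  →16  S(S(S(add(S(add(add(Z, SSZ), Z)), mul(add(SZ, add(Z, Z)), add(add(SZ, SSZ), Z))))))
  →17  S(S(S(S(add(add(add(Z, SSZ), Z), mul(add(SZ, add(Z, Z)), add(add(SZ, SSZ), Z)))))))
  →18  S(S(S(S(add(add(SSZ, Z), mul(add(SZ, add(Z, Z)), add(add(SZ, SSZ), Z)))))))
  →19  S(S(S(S(add(S(add(SZ, Z)), mul(add(SZ, add(Z, Z)), add(add(SZ, SSZ), Z)))))))
  →20  S(S(S(S(S(add(add(SZ, Z), mul(add(SZ, add(Z, Z)), add(add(SZ, SSZ), Z))))))))
  →21  S(S(S(S(S(add(S(add(Z, Z)), mul(add(SZ, add(Z, Z)), add(add(SZ, SSZ), Z))))))))
  →22  S(S(S(S(S(S(add(add(Z, Z), mul(add(SZ, add(Z, Z)), add(add(SZ, SSZ), Z)))))))))
  →23  S(S(S(S(S(S(add(Z, mul(add(SZ, add(Z, Z)), add(add(SZ, SSZ), Z)))))))))
  →24  S(S(S(S(S(S(mul(add(SZ, add(Z, Z)), add(add(SZ, SSZ), Z))))))))
  →25  S(S(S(S(S(S(mul(S(add(Z, add(Z, Z))), add(add(SZ, SSZ), Z))))))))
  →26  S(S(S(S(S(S(add(add(add(SZ, SSZ), Z), mul(add(Z, add(Z, Z)), add(add(SZ, SSZ), Z)))))))))
  →27  S(S(S(S(S(S(add(add(S(add(Z, SSZ)), Z), mul(add(Z, add(Z, Z)), add(add(SZ, SSZ), Z)))))))))
  →28  S(S(S(S(S(S(add(S(add(add(Z, SSZ), Z)), mul(add(Z, add(Z, Z)), add(add(SZ, SSZ), Z)))))))))
  →29  S(S(S(S(S(S(S(add(add(add(Z, SSZ), Z), mul(add(Z, add(Z, Z)), add(add(SZ, SSZ), Z))))))))))
  →30  S(S(S(S(S(S(S(add(add(SSZ, Z), mul(add(Z, add(Z, Z)), add(add(SZ, SSZ), Z))))))))))
  →31  S(S(S(S(S(S(S(add(S(add(SZ, Z)), mul(add(Z, add(Z, Z)), add(add(SZ, SSZ), Z))))))))))
  →32  S(S(S(S(S(S(S(S(add(add(SZ, Z), mul(add(Z, add(Z, Z)), add(add(SZ, SSZ), Z)))))))))))
  →33  S(S(S(S(S(S(S(S(add(S(add(Z, Z)), mul(add(Z, add(Z, Z)), add(add(SZ, SSZ), Z)))))))))))
  →34  S(S(S(S(S(S(S(S(S(add(add(Z, Z), mul(add(Z, add(Z, Z)), add(add(SZ, SSZ), Z))))))))))))
  →35  S(S(S(S(S(S(S(S(S(add(Z, mul(add(Z, add(Z, Z)), add(add(SZ, SSZ), Z))))))))))))
  →36  S(S(S(S(S(S(S(S(S(mul(add(Z, add(Z, Z)), add(add(SZ, SSZ), Z)))))))))))
  →37  S(S(S(S(S(S(S(S(S(mul(add(Z, Z), add(add(SZ, SSZ), Z)))))))))))
  →38  S(S(S(S(S(S(S(S(S(mul(Z, add(add(SZ, SSZ), Z)))))))))))
  →39  S^9(Z)

Answer: DIFFERENT — A ⇓ S^6(Z), B ⇓ S^9(Z)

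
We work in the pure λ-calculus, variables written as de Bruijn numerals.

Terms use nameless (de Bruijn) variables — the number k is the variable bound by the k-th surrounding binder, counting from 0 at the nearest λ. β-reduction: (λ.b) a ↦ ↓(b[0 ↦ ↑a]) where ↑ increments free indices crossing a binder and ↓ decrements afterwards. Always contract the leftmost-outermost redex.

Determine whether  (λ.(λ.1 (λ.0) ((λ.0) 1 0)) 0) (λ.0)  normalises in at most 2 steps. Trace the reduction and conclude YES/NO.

  start: (λ.(λ.1 (λ.0) ((λ.0) 1 0)) 0) (λ.0)
  step 1: (λ.(λ.0) (λ.0) ((λ.0) (λ.0) 0)) (λ.0)
  step 2: (λ.0) (λ.0) ((λ.0) (λ.0) (λ.0))

Answer: NO — after 2 steps the term is (λ.0) (λ.0) ((λ.0) (λ.0) (λ.0)), not yet normal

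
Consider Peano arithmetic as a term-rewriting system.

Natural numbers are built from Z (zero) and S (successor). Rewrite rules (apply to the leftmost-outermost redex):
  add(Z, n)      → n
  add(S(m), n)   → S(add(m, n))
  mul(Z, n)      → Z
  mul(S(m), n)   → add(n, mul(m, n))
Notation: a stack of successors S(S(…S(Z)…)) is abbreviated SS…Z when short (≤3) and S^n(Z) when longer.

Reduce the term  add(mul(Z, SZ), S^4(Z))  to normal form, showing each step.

  start: add(mul(Z, SZ), S^4(Z))
  step 1: add(Z, S^4(Z))
  step 2: S^4(Z)

Answer: normal form = S^4(Z)  (in 2 steps)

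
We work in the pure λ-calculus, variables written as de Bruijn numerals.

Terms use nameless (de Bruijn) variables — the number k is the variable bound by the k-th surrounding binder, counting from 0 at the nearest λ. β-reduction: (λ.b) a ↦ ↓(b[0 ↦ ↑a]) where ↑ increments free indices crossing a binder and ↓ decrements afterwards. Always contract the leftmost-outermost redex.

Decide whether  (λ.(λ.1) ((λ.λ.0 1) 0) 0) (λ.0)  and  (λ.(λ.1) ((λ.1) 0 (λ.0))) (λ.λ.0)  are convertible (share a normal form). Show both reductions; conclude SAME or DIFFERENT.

Term A:
  start: (λ.(λ.1) ((λ.λ.0 1) 0) 0) (λ.0)
  →1  (λ.λ.0) ((λ.λ.0 1) (λ.0)) (λ.0)
  →2  (λ.0) (λ.0)
  →3  λ.0

Term B:
  start: (λ.(λ.1) ((λ.1) 0 (λ.0))) (λ.λ.0)
  →1  (λ.λ.λ.0) ((λ.λ.λ.0) (λ.λ.0) (λ.0))
  →2  λ.λ.0

Answer: DIFFERENT — A ⇓ λ.0, B ⇓ λ.λ.0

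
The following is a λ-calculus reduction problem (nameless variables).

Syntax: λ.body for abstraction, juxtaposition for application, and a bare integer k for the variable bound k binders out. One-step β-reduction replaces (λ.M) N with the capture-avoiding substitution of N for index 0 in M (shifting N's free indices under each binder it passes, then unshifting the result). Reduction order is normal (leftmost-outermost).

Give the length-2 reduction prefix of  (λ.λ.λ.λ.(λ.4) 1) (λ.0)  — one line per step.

Answer: after 2 steps: λ.λ.λ.λ.0

Reduction:
  start: (λ.λ.λ.λ.(λ.4) 1) (λ.0)
  step 1: λ.λ.λ.(λ.λ.0) 1
  step 2: λ.λ.λ.λ.0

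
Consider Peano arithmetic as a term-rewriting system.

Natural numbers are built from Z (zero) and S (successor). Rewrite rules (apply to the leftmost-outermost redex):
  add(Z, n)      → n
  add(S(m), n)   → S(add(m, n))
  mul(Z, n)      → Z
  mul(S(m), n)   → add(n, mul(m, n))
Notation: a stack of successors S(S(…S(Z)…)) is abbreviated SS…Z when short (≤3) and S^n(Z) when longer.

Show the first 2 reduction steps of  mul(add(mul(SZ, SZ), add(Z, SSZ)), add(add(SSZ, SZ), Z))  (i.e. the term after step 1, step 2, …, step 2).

  start: mul(add(mul(SZ, SZ), add(Z, SSZ)), add(add(SSZ, SZ), Z))
  →1  mul(add(add(SZ, mul(Z, SZ)), add(Z, SSZ)), add(add(SSZ, SZ), Z))
  →2  mul(add(S(add(Z, mul(Z, SZ))), add(Z, SSZ)), add(add(SSZ, SZ), Z))

Answer: after 2 steps: mul(add(S(add(Z, mul(Z, SZ))), add(Z, SSZ)), add(add(SSZ, SZ), Z))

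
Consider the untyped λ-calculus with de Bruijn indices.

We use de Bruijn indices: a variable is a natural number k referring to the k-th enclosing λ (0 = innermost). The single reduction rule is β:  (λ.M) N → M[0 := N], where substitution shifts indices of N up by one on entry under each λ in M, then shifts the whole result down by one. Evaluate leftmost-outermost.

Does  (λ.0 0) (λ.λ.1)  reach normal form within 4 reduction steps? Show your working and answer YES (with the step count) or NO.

  start: (λ.0 0) (λ.λ.1)
  [1] (λ.λ.1) (λ.λ.1)
  [2] λ.λ.λ.1

Answer: YES — reaches normal form λ.λ.λ.1 in 2 ≤ 4 steps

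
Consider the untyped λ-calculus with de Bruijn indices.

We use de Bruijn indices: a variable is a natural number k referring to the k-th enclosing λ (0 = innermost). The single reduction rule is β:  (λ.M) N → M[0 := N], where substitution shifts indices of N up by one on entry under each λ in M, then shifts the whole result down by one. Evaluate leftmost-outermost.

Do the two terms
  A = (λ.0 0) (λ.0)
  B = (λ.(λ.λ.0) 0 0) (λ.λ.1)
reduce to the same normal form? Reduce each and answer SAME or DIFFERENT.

Term A:
  start: (λ.0 0) (λ.0)
  →1  (λ.0) (λ.0)
  →2  λ.0

Term B:
  start: (λ.(λ.λ.0) 0 0) (λ.λ.1)
  →1  (λ.λ.0) (λ.λ.1) (λ.λ.1)
  →2  (λ.0) (λ.λ.1)
  →3  λ.λ.1

Answer: DIFFERENT — A ⇓ λ.0, B ⇓ λ.λ.1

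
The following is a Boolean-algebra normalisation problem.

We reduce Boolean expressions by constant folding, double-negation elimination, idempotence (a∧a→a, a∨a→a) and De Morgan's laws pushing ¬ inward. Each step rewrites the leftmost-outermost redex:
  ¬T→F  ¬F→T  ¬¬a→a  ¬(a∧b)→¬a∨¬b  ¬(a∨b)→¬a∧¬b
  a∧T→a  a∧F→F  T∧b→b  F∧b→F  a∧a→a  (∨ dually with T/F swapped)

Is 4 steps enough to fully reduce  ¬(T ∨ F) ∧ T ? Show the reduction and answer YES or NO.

Answer: YES — reaches normal form F in 4 ≤ 4 steps

Derivation:
  start: ¬(T ∨ F) ∧ T
  step 1: ¬(T ∨ F)
  step 2: ¬T ∧ ¬F
  step 3: F ∧ ¬F
  step 4: F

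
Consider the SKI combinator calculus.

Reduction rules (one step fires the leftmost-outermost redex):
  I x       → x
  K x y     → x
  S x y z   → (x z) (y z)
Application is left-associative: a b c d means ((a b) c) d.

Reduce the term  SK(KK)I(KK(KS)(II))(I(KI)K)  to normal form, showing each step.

  start: SK(KK)I(KK(KS)(II))(I(KI)K)
  →1  KI(KKI)(KK(KS)(II))(I(KI)K)
  →2  I(KK(KS)(II))(I(KI)K)
  →3  KK(KS)(II)(I(KI)K)
  →4  K(II)(I(KI)K)
  →5  II
  →6  I

Answer: normal form = I  (in 6 steps)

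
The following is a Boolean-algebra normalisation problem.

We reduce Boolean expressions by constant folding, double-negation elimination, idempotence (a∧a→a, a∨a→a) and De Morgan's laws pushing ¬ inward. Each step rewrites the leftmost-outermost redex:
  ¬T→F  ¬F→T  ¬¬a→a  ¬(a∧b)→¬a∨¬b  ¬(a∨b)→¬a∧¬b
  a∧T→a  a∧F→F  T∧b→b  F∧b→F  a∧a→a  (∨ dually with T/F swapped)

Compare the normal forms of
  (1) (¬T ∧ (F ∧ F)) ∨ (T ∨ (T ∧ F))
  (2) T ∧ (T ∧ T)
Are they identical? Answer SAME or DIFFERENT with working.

Answer: SAME — A ⇓ T, B ⇓ T

Working:
Term A:
  start: (¬T ∧ (F ∧ F)) ∨ (T ∨ (T ∧ F))
  [1] (F ∧ (F ∧ F)) ∨ (T ∨ (T ∧ F))
  [2] F ∨ (T ∨ (T ∧ F))
  [3] T ∨ (T ∧ F)
  [4] T

Term B:
  start: T ∧ (T ∧ T)
  [1] T ∧ T
  [2] T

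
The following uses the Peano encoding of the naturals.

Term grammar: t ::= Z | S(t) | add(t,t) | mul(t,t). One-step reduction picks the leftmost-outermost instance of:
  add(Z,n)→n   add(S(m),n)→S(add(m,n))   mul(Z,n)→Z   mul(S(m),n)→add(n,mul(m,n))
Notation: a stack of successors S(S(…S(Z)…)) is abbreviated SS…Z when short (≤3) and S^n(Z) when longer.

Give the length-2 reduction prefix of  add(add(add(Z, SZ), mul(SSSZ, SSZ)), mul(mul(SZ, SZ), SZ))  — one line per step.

  start: add(add(add(Z, SZ), mul(SSSZ, SSZ)), mul(mul(SZ, SZ), SZ))
  [1] add(add(SZ, mul(SSSZ, SSZ)), mul(mul(SZ, SZ), SZ))
  [2] add(S(add(Z, mul(SSSZ, SSZ))), mul(mul(SZ, SZ), SZ))

Answer: after 2 steps: add(S(add(Z, mul(SSSZ, SSZ))), mul(mul(SZ, SZ), SZ))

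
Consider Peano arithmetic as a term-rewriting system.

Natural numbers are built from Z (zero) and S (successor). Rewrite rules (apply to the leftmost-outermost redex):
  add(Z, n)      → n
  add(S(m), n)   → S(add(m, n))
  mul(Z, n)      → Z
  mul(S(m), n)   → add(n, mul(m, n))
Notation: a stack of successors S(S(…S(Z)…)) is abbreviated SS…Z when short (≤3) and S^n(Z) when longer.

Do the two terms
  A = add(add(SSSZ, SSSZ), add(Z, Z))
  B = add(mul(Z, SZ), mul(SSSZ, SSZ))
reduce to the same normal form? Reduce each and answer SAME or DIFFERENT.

Answer: SAME — A ⇓ S^6(Z), B ⇓ S^6(Z)

Derivation:
Term A:
  start: add(add(SSSZ, SSSZ), add(Z, Z))
  step 1: add(S(add(SSZ, SSSZ)), add(Z, Z))
  step 2: S(add(add(SSZ, SSSZ), add(Z, Z)))
  step 3: S(add(S(add(SZ, SSSZ)), add(Z, Z)))
  step 4: S(S(add(add(SZ, SSSZ), add(Z, Z))))
  step 5: S(S(add(S(add(Z, SSSZ)), add(Z, Z))))
  step 6: S(S(S(add(add(Z, SSSZ), add(Z, Z)))))
  step 7: S(S(S(add(SSSZ, add(Z, Z)))))
  step 8: S(S(S(S(add(SSZ, add(Z, Z))))))
  step 9: S(S(S(S(S(add(SZ, add(Z, Z)))))))
  step 10: S(S(S(S(S(S(add(Z, add(Z, Z))))))))
  step 11: S(S(S(S(S(S(add(Z, Z)))))))
  step 12: S^6(Z)

Term B:
  start: add(mul(Z, SZ), mul(SSSZ, SSZ))
  step 1: add(Z, mul(SSSZ, SSZ))
  step 2: mul(SSSZ, SSZ)
  step 3: add(SSZ, mul(SSZ, SSZ))
  step 4: S(add(SZ, mul(SSZ, SSZ)))
  step 5: S(S(add(Z, mul(SSZ, SSZ))))
  step 6: S(S(mul(SSZ, SSZ)))
  step 7: S(S(add(SSZ, mul(SZ, SSZ))))
  step 8: S(S(S(add(SZ, mul(SZ, SSZ)))))
  step 9: S(S(S(S(add(Z, mul(SZ, SSZ))))))
  step 10: S(S(S(S(mul(SZ, SSZ)))))
  step 11: S(S(S(S(add(SSZ, mul(Z, SSZ))))))
  step 12: S(S(S(S(S(add(SZ, mul(Z, SSZ)))))))
  step 13: S(S(S(S(S(S(add(Z, mul(Z, SSZ))))))))
  step 14: S(S(S(S(S(S(mul(Z, SSZ)))))))
  step 15: S^6(Z)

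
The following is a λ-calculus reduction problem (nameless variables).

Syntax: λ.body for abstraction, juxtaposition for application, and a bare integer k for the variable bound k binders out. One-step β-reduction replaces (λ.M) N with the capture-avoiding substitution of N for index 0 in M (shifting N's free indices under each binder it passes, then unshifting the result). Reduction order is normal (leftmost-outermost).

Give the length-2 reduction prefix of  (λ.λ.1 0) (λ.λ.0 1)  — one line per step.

  start: (λ.λ.1 0) (λ.λ.0 1)
  [1] λ.(λ.λ.0 1) 0
  [2] λ.λ.0 1

Answer: after 2 steps: λ.λ.0 1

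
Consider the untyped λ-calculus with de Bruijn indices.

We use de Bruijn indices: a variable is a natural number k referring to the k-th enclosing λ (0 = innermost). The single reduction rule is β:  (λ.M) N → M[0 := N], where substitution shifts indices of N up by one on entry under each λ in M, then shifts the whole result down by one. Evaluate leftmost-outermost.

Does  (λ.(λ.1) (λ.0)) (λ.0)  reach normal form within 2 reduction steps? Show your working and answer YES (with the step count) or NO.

  start: (λ.(λ.1) (λ.0)) (λ.0)
  step 1: (λ.λ.0) (λ.0)
  step 2: λ.0

Answer: YES — reaches normal form λ.0 in 2 ≤ 2 steps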